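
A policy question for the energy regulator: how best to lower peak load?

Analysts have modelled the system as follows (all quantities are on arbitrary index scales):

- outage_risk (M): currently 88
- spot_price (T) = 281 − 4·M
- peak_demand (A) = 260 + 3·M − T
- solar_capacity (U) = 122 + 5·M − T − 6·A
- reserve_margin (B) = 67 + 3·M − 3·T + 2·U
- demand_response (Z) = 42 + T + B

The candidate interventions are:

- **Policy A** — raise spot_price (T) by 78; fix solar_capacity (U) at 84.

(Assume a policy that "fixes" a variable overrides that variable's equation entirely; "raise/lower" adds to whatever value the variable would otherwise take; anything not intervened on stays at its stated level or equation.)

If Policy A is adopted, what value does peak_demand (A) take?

517

Policy A (T + 78, U := 84):
  M = 88
  T = 281 − 4·88 (+78 from intervention) = 7
  A = 260 + 3·88 − 7 = 517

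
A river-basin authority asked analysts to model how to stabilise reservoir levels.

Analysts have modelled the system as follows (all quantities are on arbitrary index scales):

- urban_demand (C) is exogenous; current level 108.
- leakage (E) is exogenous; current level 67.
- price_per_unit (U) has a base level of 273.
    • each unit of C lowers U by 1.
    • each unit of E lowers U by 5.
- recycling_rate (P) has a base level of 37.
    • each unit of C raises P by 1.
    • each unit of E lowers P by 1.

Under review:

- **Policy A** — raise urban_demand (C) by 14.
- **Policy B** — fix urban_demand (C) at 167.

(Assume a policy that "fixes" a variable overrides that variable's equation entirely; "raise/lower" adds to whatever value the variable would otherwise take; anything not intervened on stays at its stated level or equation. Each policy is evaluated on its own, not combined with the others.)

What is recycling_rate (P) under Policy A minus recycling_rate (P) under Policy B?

Policy A (C + 14):
  C = 108 + 14 = 122
  E = 67
  P = 37 + 122 − 67 = 92
Policy B (C := 167):
  C = 167
  E = 67
  P = 37 + 167 − 67 = 137
P: 92 − 137 = -45

-45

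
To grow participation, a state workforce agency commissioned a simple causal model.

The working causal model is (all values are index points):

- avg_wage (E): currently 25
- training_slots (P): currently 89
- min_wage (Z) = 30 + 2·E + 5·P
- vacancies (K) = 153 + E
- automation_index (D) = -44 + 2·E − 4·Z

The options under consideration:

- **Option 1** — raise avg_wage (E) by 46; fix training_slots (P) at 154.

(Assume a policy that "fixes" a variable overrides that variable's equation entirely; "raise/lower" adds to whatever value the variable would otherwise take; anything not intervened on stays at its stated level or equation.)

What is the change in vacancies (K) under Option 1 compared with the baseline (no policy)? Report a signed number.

Baseline:
  E = 25
  K = 153 + 25 = 178
Option 1 (E + 46, P := 154):
  E = 25 + 46 = 71
  K = 153 + 71 = 224
Change in K: 224 − 178 = 46

46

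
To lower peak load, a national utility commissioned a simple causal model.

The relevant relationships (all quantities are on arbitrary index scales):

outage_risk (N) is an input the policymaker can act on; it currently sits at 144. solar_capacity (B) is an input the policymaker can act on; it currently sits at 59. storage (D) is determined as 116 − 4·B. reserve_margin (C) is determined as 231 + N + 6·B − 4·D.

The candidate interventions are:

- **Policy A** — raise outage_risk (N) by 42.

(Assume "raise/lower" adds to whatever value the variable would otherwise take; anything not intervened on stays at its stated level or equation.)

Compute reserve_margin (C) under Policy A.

Policy A (N + 42):
  N = 144 + 42 = 186
  B = 59
  D = 116 − 4·59 = -120
  C = 231 + 186 + 6·59 − 4·(-120) = 1251

1251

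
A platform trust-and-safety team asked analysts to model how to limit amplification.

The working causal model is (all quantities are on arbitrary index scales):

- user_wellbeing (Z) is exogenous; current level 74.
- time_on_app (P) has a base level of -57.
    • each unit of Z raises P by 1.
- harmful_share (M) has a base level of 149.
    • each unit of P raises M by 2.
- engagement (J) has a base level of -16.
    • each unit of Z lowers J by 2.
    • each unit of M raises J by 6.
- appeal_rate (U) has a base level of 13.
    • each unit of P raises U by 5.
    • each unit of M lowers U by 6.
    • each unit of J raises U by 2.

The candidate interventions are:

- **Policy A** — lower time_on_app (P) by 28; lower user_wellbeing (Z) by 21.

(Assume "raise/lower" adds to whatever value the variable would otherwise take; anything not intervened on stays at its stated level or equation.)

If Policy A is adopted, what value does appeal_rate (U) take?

119

Policy A (P − 28, Z − 21):
  Z = 74 − 21 = 53
  P = -57 + 53 (−28 from intervention) = -32
  M = 149 + 2·(-32) = 85
  J = -16 − 2·53 + 6·85 = 388
  U = 13 + 5·(-32) − 6·85 + 2·388 = 119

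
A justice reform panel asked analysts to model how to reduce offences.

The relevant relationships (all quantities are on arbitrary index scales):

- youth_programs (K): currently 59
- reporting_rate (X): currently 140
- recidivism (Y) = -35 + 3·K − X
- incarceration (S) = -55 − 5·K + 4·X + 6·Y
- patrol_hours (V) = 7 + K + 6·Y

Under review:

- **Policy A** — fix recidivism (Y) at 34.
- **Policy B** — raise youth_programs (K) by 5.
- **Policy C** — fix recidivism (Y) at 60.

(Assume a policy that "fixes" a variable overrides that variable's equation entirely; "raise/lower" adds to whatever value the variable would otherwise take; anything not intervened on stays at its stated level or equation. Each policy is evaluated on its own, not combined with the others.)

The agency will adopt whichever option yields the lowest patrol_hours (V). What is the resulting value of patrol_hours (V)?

Policy A (Y := 34):
  K = 59
  X = 140
  Y = 34
  V = 7 + 59 + 6·34 = 270
Policy B (K + 5):
  K = 59 + 5 = 64
  X = 140
  Y = -35 + 3·64 − 140 = 17
  V = 7 + 64 + 6·17 = 173
Policy C (Y := 60):
  K = 59
  X = 140
  Y = 60
  V = 7 + 59 + 6·60 = 426
Comparing — Policy A: V=270, Policy B: V=173, Policy C: V=426. Lowest is 173 (Policy B).

173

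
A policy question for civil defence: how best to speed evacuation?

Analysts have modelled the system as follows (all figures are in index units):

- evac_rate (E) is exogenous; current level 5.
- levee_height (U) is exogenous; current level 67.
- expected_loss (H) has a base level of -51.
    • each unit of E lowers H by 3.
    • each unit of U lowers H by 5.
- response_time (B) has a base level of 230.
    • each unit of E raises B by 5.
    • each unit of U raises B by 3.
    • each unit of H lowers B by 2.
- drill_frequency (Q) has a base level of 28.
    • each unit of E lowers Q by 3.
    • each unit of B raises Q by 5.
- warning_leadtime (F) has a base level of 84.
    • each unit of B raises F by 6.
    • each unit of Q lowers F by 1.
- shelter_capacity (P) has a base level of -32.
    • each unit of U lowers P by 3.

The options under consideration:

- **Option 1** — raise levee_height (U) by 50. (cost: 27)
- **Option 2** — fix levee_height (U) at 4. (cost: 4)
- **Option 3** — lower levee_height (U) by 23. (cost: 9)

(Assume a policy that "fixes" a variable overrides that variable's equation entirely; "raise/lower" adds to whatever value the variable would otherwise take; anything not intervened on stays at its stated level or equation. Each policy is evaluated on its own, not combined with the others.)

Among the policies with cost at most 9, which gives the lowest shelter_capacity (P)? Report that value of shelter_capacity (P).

-164

Option 2 (U := 4):
  U = 4
  P = -32 − 3·4 = -44
Option 3 (U − 23):
  U = 67 − 23 = 44
  P = -32 − 3·44 = -164
Comparing — Option 2: P=-44, Option 3: P=-164. Lowest is -164 (Option 3).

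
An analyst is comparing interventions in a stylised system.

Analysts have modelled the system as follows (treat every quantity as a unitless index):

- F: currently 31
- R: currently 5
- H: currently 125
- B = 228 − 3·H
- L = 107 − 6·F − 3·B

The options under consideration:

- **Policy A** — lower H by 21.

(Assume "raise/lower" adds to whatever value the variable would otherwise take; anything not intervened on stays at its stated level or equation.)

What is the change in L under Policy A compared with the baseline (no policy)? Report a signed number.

-189

Baseline:
  F = 31
  H = 125
  B = 228 − 3·125 = -147
  L = 107 − 6·31 − 3·(-147) = 362
Policy A (H − 21):
  F = 31
  H = 125 − 21 = 104
  B = 228 − 3·104 = -84
  L = 107 − 6·31 − 3·(-84) = 173
Change in L: 173 − 362 = -189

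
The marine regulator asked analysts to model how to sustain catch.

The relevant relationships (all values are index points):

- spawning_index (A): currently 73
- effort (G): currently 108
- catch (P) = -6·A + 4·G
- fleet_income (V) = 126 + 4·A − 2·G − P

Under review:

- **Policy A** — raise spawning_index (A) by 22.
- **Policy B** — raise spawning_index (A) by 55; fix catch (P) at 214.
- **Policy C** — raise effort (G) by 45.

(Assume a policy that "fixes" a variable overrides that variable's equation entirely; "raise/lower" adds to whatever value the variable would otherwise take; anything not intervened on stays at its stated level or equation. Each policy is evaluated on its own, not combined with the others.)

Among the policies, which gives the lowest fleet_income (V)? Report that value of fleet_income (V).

-62

Policy A (A + 22):
  A = 73 + 22 = 95
  G = 108
  P = 0 − 6·95 + 4·108 = -138
  V = 126 + 4·95 − 2·108 − (-138) = 428
Policy B (A + 55, P := 214):
  A = 73 + 55 = 128
  G = 108
  P = 214
  V = 126 + 4·128 − 2·108 − 214 = 208
Policy C (G + 45):
  A = 73
  G = 108 + 45 = 153
  P = 0 − 6·73 + 4·153 = 174
  V = 126 + 4·73 − 2·153 − 174 = -62
Comparing — Policy A: V=428, Policy B: V=208, Policy C: V=-62. Lowest is -62 (Policy C).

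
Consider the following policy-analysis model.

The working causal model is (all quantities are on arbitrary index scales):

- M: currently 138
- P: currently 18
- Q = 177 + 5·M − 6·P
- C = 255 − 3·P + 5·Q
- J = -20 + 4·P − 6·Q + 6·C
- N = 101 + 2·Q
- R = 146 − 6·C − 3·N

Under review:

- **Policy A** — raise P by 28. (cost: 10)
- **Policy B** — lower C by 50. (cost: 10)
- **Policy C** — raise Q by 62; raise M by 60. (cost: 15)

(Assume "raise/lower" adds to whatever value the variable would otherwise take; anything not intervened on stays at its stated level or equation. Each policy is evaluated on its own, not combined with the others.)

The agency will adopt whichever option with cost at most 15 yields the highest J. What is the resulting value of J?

Policy A (P + 28):
  M = 138
  P = 18 + 28 = 46
  Q = 177 + 5·138 − 6·46 = 591
  C = 255 − 3·46 + 5·591 = 3072
  J = -20 + 4·46 − 6·591 + 6·3072 = 15050
Policy B (C − 50):
  M = 138
  P = 18
  Q = 177 + 5·138 − 6·18 = 759
  C = 255 − 3·18 + 5·759 (−50 from intervention) = 3946
  J = -20 + 4·18 − 6·759 + 6·3946 = 19174
Policy C (Q + 62, M + 60):
  M = 138 + 60 = 198
  P = 18
  Q = 177 + 5·198 − 6·18 (+62 from intervention) = 1121
  C = 255 − 3·18 + 5·1121 = 5806
  J = -20 + 4·18 − 6·1121 + 6·5806 = 28162
Comparing — Policy A: J=15050, Policy B: J=19174, Policy C: J=28162. Highest is 28162 (Policy C).

28162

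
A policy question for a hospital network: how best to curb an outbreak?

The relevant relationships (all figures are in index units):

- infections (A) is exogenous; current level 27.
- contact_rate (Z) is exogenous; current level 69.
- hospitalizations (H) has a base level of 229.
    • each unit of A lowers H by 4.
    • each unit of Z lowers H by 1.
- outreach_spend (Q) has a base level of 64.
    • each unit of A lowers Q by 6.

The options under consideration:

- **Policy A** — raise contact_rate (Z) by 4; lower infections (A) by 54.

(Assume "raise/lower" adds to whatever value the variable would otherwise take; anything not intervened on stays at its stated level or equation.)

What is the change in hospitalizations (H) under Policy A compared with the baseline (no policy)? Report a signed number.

Baseline:
  A = 27
  Z = 69
  H = 229 − 4·27 − 69 = 52
Policy A (Z + 4, A − 54):
  A = 27 − 54 = -27
  Z = 69 + 4 = 73
  H = 229 − 4·(-27) − 73 = 264
Change in H: 264 − 52 = 212

212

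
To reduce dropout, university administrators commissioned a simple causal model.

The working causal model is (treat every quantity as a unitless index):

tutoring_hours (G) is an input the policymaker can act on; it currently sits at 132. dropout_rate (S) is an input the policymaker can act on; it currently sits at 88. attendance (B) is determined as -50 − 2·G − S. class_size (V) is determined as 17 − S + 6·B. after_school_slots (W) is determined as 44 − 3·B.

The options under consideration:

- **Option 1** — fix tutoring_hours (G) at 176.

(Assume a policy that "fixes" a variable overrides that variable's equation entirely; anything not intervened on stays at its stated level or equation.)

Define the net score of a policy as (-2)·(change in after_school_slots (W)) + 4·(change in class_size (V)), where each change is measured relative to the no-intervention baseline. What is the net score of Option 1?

-2640

Baseline:
  G = 132
  S = 88
  B = -50 − 2·132 − 88 = -402
  V = 17 − 88 + 6·(-402) = -2483
  W = 44 − 3·(-402) = 1250
Option 1 (G := 176):
  G = 176
  S = 88
  B = -50 − 2·176 − 88 = -490
  V = 17 − 88 + 6·(-490) = -3011
  W = 44 − 3·(-490) = 1514
ΔW = 1514 − 1250 = 264; ΔV = -3011 − (-2483) = -528
Score = (-2)·264 + 4·(-528) = -2640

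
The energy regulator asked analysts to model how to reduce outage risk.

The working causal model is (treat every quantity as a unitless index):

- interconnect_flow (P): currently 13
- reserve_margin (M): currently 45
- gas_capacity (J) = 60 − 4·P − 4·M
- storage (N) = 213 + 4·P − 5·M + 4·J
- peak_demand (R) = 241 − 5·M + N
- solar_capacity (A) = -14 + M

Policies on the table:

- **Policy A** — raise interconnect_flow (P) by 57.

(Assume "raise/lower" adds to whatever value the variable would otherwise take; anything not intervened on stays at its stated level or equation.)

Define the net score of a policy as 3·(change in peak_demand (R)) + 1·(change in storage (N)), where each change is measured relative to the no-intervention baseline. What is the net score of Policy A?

Baseline:
  P = 13
  M = 45
  J = 60 − 4·13 − 4·45 = -172
  N = 213 + 4·13 − 5·45 + 4·(-172) = -648
  R = 241 − 5·45 + (-648) = -632
Policy A (P + 57):
  P = 13 + 57 = 70
  M = 45
  J = 60 − 4·70 − 4·45 = -400
  N = 213 + 4·70 − 5·45 + 4·(-400) = -1332
  R = 241 − 5·45 + (-1332) = -1316
ΔR = -1316 − (-632) = -684; ΔN = -1332 − (-648) = -684
Score = 3·(-684) + 1·(-684) = -2736

-2736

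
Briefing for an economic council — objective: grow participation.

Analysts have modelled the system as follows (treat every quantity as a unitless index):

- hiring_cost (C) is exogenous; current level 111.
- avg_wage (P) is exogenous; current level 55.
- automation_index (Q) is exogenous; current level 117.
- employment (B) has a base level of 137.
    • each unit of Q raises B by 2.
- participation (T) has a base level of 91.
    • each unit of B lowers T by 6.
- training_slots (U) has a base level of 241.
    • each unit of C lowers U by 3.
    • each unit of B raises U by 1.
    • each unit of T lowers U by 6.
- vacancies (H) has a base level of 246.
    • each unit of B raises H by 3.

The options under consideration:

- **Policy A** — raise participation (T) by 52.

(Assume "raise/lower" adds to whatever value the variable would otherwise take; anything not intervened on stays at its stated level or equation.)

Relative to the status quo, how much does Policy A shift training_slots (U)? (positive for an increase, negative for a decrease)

Baseline:
  C = 111
  Q = 117
  B = 137 + 2·117 = 371
  T = 91 − 6·371 = -2135
  U = 241 − 3·111 + 371 − 6·(-2135) = 13089
Policy A (T + 52):
  C = 111
  Q = 117
  B = 137 + 2·117 = 371
  T = 91 − 6·371 (+52 from intervention) = -2083
  U = 241 − 3·111 + 371 − 6·(-2083) = 12777
Change in U: 12777 − 13089 = -312

-312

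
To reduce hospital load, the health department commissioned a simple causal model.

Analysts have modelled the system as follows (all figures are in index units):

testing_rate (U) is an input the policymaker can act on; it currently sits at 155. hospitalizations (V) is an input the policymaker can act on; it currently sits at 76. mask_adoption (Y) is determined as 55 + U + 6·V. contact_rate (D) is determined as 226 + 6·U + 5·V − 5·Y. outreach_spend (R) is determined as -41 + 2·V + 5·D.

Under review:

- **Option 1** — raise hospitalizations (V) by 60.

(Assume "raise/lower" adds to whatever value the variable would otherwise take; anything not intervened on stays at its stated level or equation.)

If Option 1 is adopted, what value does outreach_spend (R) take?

Option 1 (V + 60):
  U = 155
  V = 76 + 60 = 136
  Y = 55 + 155 + 6·136 = 1026
  D = 226 + 6·155 + 5·136 − 5·1026 = -3294
  R = -41 + 2·136 + 5·(-3294) = -16239

-16239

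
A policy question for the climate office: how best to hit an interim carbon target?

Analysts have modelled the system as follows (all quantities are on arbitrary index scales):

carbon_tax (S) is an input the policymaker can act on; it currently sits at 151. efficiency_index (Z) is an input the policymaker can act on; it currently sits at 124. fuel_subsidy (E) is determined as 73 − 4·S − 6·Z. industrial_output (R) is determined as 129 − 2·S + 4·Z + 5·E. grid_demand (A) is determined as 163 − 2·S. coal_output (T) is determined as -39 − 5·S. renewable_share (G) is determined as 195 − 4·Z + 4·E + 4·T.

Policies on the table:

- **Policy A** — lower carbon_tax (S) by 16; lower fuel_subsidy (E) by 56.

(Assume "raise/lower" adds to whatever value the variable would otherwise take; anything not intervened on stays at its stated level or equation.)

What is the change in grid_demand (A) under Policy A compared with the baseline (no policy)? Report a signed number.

32

Baseline:
  S = 151
  A = 163 − 2·151 = -139
Policy A (S − 16, E − 56):
  S = 151 − 16 = 135
  A = 163 − 2·135 = -107
Change in A: -107 − (-139) = 32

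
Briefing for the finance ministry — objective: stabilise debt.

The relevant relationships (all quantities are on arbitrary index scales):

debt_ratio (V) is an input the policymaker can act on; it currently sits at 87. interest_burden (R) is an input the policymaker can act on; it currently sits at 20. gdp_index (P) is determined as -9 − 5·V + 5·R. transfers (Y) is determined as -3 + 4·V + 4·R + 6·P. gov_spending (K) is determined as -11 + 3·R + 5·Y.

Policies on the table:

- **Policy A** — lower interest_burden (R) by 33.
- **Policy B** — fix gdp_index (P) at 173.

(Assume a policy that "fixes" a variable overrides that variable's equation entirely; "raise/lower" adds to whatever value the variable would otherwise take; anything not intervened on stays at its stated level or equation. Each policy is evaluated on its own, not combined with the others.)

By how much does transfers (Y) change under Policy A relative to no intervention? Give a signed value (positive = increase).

-1122

Baseline:
  V = 87
  R = 20
  P = -9 − 5·87 + 5·20 = -344
  Y = -3 + 4·87 + 4·20 + 6·(-344) = -1639
Policy A (R − 33):
  V = 87
  R = 20 − 33 = -13
  P = -9 − 5·87 + 5·(-13) = -509
  Y = -3 + 4·87 + 4·(-13) + 6·(-509) = -2761
Change in Y: -2761 − (-1639) = -1122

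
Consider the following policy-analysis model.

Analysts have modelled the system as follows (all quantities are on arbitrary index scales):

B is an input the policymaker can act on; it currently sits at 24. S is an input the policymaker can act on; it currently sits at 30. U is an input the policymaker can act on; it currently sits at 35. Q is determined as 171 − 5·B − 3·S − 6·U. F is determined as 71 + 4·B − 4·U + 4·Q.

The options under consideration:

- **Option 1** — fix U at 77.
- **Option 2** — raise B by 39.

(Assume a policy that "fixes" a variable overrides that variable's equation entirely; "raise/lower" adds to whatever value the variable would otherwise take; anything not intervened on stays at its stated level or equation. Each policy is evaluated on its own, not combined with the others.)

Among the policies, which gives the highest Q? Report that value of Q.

-444

Option 1 (U := 77):
  B = 24
  S = 30
  U = 77
  Q = 171 − 5·24 − 3·30 − 6·77 = -501
Option 2 (B + 39):
  B = 24 + 39 = 63
  S = 30
  U = 35
  Q = 171 − 5·63 − 3·30 − 6·35 = -444
Comparing — Option 1: Q=-501, Option 2: Q=-444. Highest is -444 (Option 2).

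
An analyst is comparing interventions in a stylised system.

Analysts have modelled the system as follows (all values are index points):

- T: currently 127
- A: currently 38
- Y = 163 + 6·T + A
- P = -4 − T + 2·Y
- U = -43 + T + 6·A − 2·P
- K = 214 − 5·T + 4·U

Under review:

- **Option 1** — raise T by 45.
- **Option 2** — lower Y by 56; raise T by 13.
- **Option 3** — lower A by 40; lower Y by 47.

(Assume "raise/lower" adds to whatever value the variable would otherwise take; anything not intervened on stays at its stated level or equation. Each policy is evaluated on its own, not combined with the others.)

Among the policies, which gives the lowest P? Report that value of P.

1621

Option 1 (T + 45):
  T = 127 + 45 = 172
  A = 38
  Y = 163 + 6·172 + 38 = 1233
  P = -4 − 172 + 2·1233 = 2290
Option 2 (Y − 56, T + 13):
  T = 127 + 13 = 140
  A = 38
  Y = 163 + 6·140 + 38 (−56 from intervention) = 985
  P = -4 − 140 + 2·985 = 1826
Option 3 (A − 40, Y − 47):
  T = 127
  A = 38 − 40 = -2
  Y = 163 + 6·127 + (-2) (−47 from intervention) = 876
  P = -4 − 127 + 2·876 = 1621
Comparing — Option 1: P=2290, Option 2: P=1826, Option 3: P=1621. Lowest is 1621 (Option 3).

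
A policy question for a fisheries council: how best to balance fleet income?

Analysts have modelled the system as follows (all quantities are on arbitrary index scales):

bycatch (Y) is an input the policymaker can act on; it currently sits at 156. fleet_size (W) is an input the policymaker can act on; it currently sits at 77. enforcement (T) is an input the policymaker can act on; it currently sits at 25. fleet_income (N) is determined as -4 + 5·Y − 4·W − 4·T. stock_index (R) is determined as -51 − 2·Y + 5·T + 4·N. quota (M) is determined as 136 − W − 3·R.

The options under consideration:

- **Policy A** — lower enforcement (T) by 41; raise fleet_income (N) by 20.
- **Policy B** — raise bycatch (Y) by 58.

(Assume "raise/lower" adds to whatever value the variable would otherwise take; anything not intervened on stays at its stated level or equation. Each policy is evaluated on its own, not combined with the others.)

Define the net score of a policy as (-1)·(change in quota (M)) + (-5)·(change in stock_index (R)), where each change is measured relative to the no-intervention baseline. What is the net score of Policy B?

-2088

Baseline:
  Y = 156
  W = 77
  T = 25
  N = -4 + 5·156 − 4·77 − 4·25 = 368
  R = -51 − 2·156 + 5·25 + 4·368 = 1234
  M = 136 − 77 − 3·1234 = -3643
Policy B (Y + 58):
  Y = 156 + 58 = 214
  W = 77
  T = 25
  N = -4 + 5·214 − 4·77 − 4·25 = 658
  R = -51 − 2·214 + 5·25 + 4·658 = 2278
  M = 136 − 77 − 3·2278 = -6775
ΔM = -6775 − (-3643) = -3132; ΔR = 2278 − 1234 = 1044
Score = (-1)·(-3132) + (-5)·1044 = -2088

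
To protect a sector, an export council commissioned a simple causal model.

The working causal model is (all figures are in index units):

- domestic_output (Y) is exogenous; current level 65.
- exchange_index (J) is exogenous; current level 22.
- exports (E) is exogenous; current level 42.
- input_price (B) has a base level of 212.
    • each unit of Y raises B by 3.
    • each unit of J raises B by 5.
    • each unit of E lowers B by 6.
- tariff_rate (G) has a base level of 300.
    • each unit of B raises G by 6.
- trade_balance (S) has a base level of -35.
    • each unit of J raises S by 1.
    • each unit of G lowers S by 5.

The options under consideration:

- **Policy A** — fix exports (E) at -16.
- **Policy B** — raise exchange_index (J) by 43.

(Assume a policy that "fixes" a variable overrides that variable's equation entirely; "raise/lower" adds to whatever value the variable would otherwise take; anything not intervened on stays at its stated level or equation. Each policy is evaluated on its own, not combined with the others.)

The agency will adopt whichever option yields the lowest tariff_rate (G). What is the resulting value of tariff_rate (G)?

3180

Policy A (E := -16):
  Y = 65
  J = 22
  E = -16
  B = 212 + 3·65 + 5·22 − 6·(-16) = 613
  G = 300 + 6·613 = 3978
Policy B (J + 43):
  Y = 65
  J = 22 + 43 = 65
  E = 42
  B = 212 + 3·65 + 5·65 − 6·42 = 480
  G = 300 + 6·480 = 3180
Comparing — Policy A: G=3978, Policy B: G=3180. Lowest is 3180 (Policy B).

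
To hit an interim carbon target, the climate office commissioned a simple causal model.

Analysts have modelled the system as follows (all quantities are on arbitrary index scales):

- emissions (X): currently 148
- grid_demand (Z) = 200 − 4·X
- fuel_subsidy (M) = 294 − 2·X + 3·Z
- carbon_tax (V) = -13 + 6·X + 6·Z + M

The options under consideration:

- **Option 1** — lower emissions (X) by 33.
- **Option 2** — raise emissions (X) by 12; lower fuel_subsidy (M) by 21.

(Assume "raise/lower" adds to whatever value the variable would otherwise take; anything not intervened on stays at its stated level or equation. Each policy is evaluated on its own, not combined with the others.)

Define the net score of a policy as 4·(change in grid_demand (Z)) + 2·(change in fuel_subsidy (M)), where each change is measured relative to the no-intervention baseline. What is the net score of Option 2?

-570

Baseline:
  X = 148
  Z = 200 − 4·148 = -392
  M = 294 − 2·148 + 3·(-392) = -1178
Option 2 (X + 12, M − 21):
  X = 148 + 12 = 160
  Z = 200 − 4·160 = -440
  M = 294 − 2·160 + 3·(-440) (−21 from intervention) = -1367
ΔZ = -440 − (-392) = -48; ΔM = -1367 − (-1178) = -189
Score = 4·(-48) + 2·(-189) = -570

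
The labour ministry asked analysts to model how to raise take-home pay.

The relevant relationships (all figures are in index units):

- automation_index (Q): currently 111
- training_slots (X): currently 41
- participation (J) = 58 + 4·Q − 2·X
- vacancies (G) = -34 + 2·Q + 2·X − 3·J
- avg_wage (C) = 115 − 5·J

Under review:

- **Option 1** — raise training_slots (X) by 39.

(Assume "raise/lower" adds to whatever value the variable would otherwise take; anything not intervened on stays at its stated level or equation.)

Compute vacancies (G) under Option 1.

Option 1 (X + 39):
  Q = 111
  X = 41 + 39 = 80
  J = 58 + 4·111 − 2·80 = 342
  G = -34 + 2·111 + 2·80 − 3·342 = -678

-678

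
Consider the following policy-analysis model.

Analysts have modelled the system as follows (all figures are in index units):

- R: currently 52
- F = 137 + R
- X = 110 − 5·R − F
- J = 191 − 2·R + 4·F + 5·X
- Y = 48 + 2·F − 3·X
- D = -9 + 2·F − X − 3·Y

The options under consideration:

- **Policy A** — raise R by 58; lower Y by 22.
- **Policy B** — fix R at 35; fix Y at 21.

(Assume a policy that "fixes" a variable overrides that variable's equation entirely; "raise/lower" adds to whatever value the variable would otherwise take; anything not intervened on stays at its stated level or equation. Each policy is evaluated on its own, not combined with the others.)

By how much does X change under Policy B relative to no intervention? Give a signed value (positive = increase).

102

Baseline:
  R = 52
  F = 137 + 52 = 189
  X = 110 − 5·52 − 189 = -339
Policy B (R := 35, Y := 21):
  R = 35
  F = 137 + 35 = 172
  X = 110 − 5·35 − 172 = -237
Change in X: -237 − (-339) = 102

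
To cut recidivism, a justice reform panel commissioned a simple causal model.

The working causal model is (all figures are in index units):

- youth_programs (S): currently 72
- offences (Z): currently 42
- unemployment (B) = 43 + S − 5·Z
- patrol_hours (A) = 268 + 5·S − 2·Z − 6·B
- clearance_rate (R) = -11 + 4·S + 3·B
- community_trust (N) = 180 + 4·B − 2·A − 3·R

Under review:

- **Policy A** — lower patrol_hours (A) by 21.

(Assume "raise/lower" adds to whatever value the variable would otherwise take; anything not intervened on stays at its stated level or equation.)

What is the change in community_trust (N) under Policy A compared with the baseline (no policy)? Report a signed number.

Baseline:
  S = 72
  Z = 42
  B = 43 + 72 − 5·42 = -95
  A = 268 + 5·72 − 2·42 − 6·(-95) = 1114
  R = -11 + 4·72 + 3·(-95) = -8
  N = 180 + 4·(-95) − 2·1114 − 3·(-8) = -2404
Policy A (A − 21):
  S = 72
  Z = 42
  B = 43 + 72 − 5·42 = -95
  A = 268 + 5·72 − 2·42 − 6·(-95) (−21 from intervention) = 1093
  R = -11 + 4·72 + 3·(-95) = -8
  N = 180 + 4·(-95) − 2·1093 − 3·(-8) = -2362
Change in N: -2362 − (-2404) = 42

42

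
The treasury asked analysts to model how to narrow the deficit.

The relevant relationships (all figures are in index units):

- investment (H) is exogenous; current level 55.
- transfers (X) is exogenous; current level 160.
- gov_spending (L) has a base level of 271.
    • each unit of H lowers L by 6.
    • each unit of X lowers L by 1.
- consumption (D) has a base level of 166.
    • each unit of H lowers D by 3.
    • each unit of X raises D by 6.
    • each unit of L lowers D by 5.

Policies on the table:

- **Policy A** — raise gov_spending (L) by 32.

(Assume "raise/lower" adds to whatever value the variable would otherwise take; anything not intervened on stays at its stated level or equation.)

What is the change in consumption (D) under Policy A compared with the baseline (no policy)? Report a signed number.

Baseline:
  H = 55
  X = 160
  L = 271 − 6·55 − 160 = -219
  D = 166 − 3·55 + 6·160 − 5·(-219) = 2056
Policy A (L + 32):
  H = 55
  X = 160
  L = 271 − 6·55 − 160 (+32 from intervention) = -187
  D = 166 − 3·55 + 6·160 − 5·(-187) = 1896
Change in D: 1896 − 2056 = -160

-160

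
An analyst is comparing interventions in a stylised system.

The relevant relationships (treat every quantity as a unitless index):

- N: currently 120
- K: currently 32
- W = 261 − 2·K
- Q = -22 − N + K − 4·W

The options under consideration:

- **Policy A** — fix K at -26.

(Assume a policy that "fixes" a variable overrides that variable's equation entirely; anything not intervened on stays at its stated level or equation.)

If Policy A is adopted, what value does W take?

313

Policy A (K := -26):
  K = -26
  W = 261 − 2·(-26) = 313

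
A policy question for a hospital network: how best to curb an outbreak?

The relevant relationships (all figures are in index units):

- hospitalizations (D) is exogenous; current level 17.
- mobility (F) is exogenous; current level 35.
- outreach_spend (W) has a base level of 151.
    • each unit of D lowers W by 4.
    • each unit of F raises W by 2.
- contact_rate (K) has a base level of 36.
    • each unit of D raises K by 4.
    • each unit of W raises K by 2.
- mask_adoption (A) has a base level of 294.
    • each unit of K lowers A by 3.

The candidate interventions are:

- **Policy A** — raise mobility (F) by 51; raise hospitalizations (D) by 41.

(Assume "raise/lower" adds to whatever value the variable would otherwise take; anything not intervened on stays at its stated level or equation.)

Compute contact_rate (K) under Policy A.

450

Policy A (F + 51, D + 41):
  D = 17 + 41 = 58
  F = 35 + 51 = 86
  W = 151 − 4·58 + 2·86 = 91
  K = 36 + 4·58 + 2·91 = 450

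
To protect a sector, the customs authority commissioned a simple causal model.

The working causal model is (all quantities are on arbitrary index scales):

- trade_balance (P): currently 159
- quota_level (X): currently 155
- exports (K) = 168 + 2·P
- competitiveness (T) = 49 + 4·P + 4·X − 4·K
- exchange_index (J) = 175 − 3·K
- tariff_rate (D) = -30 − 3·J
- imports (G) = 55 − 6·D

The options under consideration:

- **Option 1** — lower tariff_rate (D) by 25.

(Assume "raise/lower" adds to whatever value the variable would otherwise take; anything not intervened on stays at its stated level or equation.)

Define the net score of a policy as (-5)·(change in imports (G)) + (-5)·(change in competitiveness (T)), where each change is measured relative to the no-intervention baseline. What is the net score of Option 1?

Baseline:
  P = 159
  X = 155
  K = 168 + 2·159 = 486
  T = 49 + 4·159 + 4·155 − 4·486 = -639
  J = 175 − 3·486 = -1283
  D = -30 − 3·(-1283) = 3819
  G = 55 − 6·3819 = -22859
Option 1 (D − 25):
  P = 159
  X = 155
  K = 168 + 2·159 = 486
  T = 49 + 4·159 + 4·155 − 4·486 = -639
  J = 175 − 3·486 = -1283
  D = -30 − 3·(-1283) (−25 from intervention) = 3794
  G = 55 − 6·3794 = -22709
ΔG = -22709 − (-22859) = 150; ΔT = -639 − (-639) = 0
Score = (-5)·150 + (-5)·0 = -750

-750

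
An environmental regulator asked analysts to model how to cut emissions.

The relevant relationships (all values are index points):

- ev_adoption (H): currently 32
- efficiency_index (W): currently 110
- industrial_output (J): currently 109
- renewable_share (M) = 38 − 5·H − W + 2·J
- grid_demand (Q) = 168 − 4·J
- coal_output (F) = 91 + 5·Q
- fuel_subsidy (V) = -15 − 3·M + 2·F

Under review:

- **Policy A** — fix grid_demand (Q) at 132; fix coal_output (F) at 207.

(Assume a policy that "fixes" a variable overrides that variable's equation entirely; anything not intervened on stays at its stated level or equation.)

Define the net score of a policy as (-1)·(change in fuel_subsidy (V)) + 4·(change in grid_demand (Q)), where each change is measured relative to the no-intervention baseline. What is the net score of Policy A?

Baseline:
  H = 32
  W = 110
  J = 109
  M = 38 − 5·32 − 110 + 2·109 = -14
  Q = 168 − 4·109 = -268
  F = 91 + 5·(-268) = -1249
  V = -15 − 3·(-14) + 2·(-1249) = -2471
Policy A (Q := 132, F := 207):
  H = 32
  W = 110
  J = 109
  M = 38 − 5·32 − 110 + 2·109 = -14
  Q = 132
  F = 207
  V = -15 − 3·(-14) + 2·207 = 441
ΔV = 441 − (-2471) = 2912; ΔQ = 132 − (-268) = 400
Score = (-1)·2912 + 4·400 = -1312

-1312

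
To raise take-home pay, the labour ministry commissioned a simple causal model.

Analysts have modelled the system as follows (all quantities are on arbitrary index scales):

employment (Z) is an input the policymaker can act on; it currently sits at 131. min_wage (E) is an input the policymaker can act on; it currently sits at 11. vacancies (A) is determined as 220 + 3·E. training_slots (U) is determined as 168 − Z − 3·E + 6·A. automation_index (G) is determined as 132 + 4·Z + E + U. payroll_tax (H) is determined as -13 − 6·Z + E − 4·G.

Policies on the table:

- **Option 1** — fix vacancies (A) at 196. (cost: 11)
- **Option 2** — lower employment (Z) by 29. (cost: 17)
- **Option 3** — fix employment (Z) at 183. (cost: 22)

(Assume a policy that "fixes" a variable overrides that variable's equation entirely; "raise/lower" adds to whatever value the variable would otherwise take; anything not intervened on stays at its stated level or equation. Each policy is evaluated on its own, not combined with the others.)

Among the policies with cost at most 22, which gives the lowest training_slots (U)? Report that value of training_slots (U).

Option 1 (A := 196):
  Z = 131
  E = 11
  A = 196
  U = 168 − 131 − 3·11 + 6·196 = 1180
Option 2 (Z − 29):
  Z = 131 − 29 = 102
  E = 11
  A = 220 + 3·11 = 253
  U = 168 − 102 − 3·11 + 6·253 = 1551
Option 3 (Z := 183):
  Z = 183
  E = 11
  A = 220 + 3·11 = 253
  U = 168 − 183 − 3·11 + 6·253 = 1470
Comparing — Option 1: U=1180, Option 2: U=1551, Option 3: U=1470. Lowest is 1180 (Option 1).

1180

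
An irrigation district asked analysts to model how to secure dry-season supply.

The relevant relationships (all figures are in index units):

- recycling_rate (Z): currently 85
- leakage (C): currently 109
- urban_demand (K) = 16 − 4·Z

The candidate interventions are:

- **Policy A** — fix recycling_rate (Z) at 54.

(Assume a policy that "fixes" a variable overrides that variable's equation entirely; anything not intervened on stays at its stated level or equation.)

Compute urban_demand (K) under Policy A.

-200

Policy A (Z := 54):
  Z = 54
  K = 16 − 4·54 = -200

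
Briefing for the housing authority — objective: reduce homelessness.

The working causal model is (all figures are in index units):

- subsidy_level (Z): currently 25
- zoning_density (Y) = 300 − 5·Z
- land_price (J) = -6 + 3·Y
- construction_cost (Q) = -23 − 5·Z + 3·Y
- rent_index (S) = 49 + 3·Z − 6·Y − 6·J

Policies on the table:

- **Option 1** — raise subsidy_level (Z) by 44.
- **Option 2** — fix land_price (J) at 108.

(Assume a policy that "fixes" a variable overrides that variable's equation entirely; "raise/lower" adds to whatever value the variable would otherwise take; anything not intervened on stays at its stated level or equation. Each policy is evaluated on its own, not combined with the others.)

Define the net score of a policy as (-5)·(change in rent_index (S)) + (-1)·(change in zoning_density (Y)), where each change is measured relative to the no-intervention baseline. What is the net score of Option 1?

Baseline:
  Z = 25
  Y = 300 − 5·25 = 175
  J = -6 + 3·175 = 519
  S = 49 + 3·25 − 6·175 − 6·519 = -4040
Option 1 (Z + 44):
  Z = 25 + 44 = 69
  Y = 300 − 5·69 = -45
  J = -6 + 3·(-45) = -141
  S = 49 + 3·69 − 6·(-45) − 6·(-141) = 1372
ΔS = 1372 − (-4040) = 5412; ΔY = -45 − 175 = -220
Score = (-5)·5412 + (-1)·(-220) = -26840

-26840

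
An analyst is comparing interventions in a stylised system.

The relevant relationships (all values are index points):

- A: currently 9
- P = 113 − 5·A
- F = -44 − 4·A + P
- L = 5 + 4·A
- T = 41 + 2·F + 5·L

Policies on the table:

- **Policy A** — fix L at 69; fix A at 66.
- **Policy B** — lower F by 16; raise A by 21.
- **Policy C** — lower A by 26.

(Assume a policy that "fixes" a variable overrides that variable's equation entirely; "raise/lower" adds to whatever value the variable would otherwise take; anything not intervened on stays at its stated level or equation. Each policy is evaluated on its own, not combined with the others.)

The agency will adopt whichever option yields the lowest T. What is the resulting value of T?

Policy A (L := 69, A := 66):
  A = 66
  P = 113 − 5·66 = -217
  F = -44 − 4·66 + (-217) = -525
  L = 69
  T = 41 + 2·(-525) + 5·69 = -664
Policy B (F − 16, A + 21):
  A = 9 + 21 = 30
  P = 113 − 5·30 = -37
  F = -44 − 4·30 + (-37) (−16 from intervention) = -217
  L = 5 + 4·30 = 125
  T = 41 + 2·(-217) + 5·125 = 232
Policy C (A − 26):
  A = 9 − 26 = -17
  P = 113 − 5·(-17) = 198
  F = -44 − 4·(-17) + 198 = 222
  L = 5 + 4·(-17) = -63
  T = 41 + 2·222 + 5·(-63) = 170
Comparing — Policy A: T=-664, Policy B: T=232, Policy C: T=170. Lowest is -664 (Policy A).

-664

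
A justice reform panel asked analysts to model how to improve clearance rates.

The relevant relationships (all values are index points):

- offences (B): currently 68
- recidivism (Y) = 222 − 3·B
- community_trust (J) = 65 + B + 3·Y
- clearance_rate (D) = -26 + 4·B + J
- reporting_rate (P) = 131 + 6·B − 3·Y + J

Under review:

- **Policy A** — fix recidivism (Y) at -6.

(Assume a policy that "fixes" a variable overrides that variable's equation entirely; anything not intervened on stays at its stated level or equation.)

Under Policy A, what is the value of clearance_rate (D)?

Policy A (Y := -6):
  B = 68
  Y = -6
  J = 65 + 68 + 3·(-6) = 115
  D = -26 + 4·68 + 115 = 361

361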